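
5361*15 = 80415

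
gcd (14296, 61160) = 8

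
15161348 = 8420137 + 6741211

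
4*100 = 400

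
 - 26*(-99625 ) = 2590250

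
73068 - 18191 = 54877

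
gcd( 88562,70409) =1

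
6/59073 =2/19691= 0.00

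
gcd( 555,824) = 1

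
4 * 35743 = 142972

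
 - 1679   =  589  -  2268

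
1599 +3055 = 4654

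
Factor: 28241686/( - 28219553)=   -  2^1*11^1 * 53^2*457^1*2269^( - 1)*12437^( -1)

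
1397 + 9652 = 11049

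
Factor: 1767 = 3^1 * 19^1 * 31^1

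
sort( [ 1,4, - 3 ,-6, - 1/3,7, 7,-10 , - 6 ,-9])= [-10, -9,  -  6, - 6,-3, - 1/3 , 1, 4 , 7,  7 ]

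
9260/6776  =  1+621/1694 = 1.37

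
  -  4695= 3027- 7722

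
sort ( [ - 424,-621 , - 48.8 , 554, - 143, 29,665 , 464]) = [ - 621, - 424, - 143 , - 48.8, 29,  464, 554,665]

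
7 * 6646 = 46522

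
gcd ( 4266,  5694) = 6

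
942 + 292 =1234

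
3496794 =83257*42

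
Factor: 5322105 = 3^4 * 5^1*17^1 * 773^1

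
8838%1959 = 1002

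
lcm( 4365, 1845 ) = 178965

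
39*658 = 25662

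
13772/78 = 176 + 22/39 = 176.56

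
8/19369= 8/19369 = 0.00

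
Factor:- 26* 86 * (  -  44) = 98384 = 2^4*11^1*13^1*43^1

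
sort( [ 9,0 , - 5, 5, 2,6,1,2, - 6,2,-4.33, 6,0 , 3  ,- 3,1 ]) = [ - 6,-5 ,-4.33,-3, 0,0,1, 1,2, 2 , 2,3, 5,6,  6,9]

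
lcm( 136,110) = 7480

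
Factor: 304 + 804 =1108 = 2^2*277^1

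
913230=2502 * 365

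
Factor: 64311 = 3^1*13^1*17^1*97^1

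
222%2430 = 222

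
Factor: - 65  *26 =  - 1690 = -2^1 * 5^1 * 13^2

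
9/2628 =1/292 =0.00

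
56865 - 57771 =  - 906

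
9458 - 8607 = 851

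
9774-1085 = 8689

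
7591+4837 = 12428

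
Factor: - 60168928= - 2^5*79^1 *23801^1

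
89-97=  -8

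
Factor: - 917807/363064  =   - 2^( - 3)*11^1*13^( - 1) * 3491^( - 1) * 83437^1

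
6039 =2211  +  3828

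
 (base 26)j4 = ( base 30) GI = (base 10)498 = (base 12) 356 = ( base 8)762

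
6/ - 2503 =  - 6/2503= - 0.00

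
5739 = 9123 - 3384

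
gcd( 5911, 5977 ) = 1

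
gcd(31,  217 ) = 31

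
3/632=3/632   =  0.00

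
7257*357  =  2590749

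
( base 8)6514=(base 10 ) 3404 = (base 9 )4602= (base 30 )3ne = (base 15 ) 101E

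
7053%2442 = 2169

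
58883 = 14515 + 44368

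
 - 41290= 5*( -8258 ) 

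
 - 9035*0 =0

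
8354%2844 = 2666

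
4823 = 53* 91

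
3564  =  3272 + 292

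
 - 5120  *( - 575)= 2944000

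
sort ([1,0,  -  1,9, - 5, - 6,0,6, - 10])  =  [-10, - 6, - 5,-1, 0,0,1,6, 9]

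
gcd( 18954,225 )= 9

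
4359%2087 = 185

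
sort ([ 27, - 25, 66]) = [-25, 27,66 ]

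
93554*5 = 467770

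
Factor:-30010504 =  - 2^3*107^1*35059^1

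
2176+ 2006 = 4182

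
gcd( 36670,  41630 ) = 10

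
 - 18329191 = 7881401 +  - 26210592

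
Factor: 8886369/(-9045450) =- 2^(  -  1)*3^( - 1 ) * 5^( - 2 ) * 227^1 * 13049^1  *  20101^(  -  1) = - 2962123/3015150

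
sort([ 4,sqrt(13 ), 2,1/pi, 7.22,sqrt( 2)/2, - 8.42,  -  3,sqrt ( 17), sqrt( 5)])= [  -  8.42, - 3,  1/pi, sqrt( 2)/2, 2,sqrt(  5),  sqrt(13),4 , sqrt(17),7.22]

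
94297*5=471485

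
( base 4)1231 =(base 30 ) 3J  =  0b1101101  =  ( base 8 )155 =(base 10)109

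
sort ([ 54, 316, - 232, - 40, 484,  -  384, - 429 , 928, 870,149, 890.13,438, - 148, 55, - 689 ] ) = [ - 689, - 429, - 384, - 232, - 148, -40, 54,55,  149 , 316,438,484, 870,890.13,928]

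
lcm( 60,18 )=180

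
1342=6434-5092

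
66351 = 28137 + 38214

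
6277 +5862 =12139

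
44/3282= 22/1641= 0.01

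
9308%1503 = 290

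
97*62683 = 6080251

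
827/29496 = 827/29496 = 0.03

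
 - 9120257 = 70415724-79535981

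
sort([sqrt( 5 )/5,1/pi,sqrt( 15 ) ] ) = [1/pi,sqrt( 5)/5,sqrt( 15)]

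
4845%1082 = 517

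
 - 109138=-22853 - 86285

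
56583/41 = 1380 + 3/41 = 1380.07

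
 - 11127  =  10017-21144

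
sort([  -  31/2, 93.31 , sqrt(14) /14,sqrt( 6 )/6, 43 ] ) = [ - 31/2, sqrt(14 )/14, sqrt( 6) /6,43,93.31]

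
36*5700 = 205200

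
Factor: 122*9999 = 1219878  =  2^1*3^2*11^1*61^1*101^1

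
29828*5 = 149140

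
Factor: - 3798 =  - 2^1*3^2*211^1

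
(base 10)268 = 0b100001100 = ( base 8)414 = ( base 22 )C4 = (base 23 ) bf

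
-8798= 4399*(-2 ) 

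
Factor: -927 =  - 3^2*103^1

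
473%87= 38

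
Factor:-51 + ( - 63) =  - 2^1*3^1*19^1 = - 114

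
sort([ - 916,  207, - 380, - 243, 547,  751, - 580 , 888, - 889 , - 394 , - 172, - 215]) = [ - 916, - 889, - 580,  -  394, - 380 , -243, - 215 ,-172, 207, 547,751,888 ]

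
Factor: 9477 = 3^6 * 13^1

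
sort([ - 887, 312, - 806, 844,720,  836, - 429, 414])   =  [ - 887, - 806, - 429, 312, 414 , 720, 836,  844]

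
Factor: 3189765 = 3^1*5^1*212651^1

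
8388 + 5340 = 13728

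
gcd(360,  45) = 45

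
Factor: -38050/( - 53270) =5^1  *7^( - 1) =5/7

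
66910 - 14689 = 52221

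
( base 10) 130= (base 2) 10000010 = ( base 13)A0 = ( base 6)334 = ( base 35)3P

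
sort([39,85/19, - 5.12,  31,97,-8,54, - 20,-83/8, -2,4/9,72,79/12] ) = [-20, - 83/8,- 8 ,- 5.12, -2, 4/9,  85/19,79/12,  31,39,  54,72, 97 ]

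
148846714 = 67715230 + 81131484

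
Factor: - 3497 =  - 13^1*  269^1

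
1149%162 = 15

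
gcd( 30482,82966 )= 2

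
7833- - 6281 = 14114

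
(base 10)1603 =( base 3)2012101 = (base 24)2ij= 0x643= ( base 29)1Q8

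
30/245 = 6/49 = 0.12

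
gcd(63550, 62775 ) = 775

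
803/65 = 803/65 = 12.35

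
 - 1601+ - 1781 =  -3382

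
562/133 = 4 + 30/133 = 4.23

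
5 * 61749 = 308745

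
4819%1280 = 979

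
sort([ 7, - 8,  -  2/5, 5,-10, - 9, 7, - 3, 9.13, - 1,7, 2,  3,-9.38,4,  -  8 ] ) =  [ - 10,-9.38,- 9, - 8, - 8,-3, - 1, - 2/5, 2, 3, 4, 5,7,7, 7, 9.13 ] 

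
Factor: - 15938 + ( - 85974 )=-2^3* 12739^1 = - 101912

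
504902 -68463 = 436439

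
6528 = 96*68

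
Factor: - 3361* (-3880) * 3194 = 2^4*5^1*97^1*1597^1*3361^1 = 41651931920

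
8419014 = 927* 9082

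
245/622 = 245/622 = 0.39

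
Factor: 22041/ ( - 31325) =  - 3^2*5^(-2)*7^ (-1)*31^1*79^1 *179^( - 1 )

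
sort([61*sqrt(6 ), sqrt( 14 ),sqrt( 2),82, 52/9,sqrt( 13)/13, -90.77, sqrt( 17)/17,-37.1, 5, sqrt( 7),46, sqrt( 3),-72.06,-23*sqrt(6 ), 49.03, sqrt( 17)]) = [-90.77,-72.06,-23*sqrt( 6),-37.1,sqrt( 17 )/17, sqrt( 13)/13, sqrt(2), sqrt( 3),sqrt( 7),sqrt(14), sqrt( 17) , 5, 52/9, 46, 49.03, 82, 61*sqrt( 6)]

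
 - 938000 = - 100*9380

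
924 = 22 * 42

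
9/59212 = 9/59212 = 0.00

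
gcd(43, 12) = 1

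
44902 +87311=132213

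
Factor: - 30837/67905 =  - 10279/22635 = - 3^( - 2)*5^( - 1)*19^1*503^( - 1)*541^1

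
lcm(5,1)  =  5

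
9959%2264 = 903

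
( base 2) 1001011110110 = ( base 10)4854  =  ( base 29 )5MB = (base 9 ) 6583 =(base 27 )6hl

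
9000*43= 387000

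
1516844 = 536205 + 980639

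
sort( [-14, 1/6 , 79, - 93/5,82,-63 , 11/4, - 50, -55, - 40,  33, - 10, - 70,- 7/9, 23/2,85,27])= [ - 70, - 63, - 55,-50,-40, - 93/5, - 14,-10 , - 7/9, 1/6, 11/4, 23/2,27,33,79,82  ,  85]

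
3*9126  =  27378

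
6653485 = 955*6967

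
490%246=244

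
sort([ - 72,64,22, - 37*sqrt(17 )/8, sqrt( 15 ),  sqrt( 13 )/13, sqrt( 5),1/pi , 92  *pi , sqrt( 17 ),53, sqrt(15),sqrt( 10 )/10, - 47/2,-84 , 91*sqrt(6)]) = [ - 84, - 72,-47/2 , - 37*sqrt( 17 ) /8,sqrt( 13 )/13,sqrt( 10)/10,1/pi,sqrt( 5),  sqrt( 15) , sqrt( 15),sqrt( 17),22,53,64, 91*sqrt( 6),92*pi ] 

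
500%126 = 122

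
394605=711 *555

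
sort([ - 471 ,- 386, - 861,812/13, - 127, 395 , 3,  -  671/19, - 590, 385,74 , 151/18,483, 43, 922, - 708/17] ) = [ - 861, -590, - 471,-386, - 127,  -  708/17,-671/19,3,151/18,43,812/13, 74, 385,395,  483 , 922 ]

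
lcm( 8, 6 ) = 24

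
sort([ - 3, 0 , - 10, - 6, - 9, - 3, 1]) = [-10,-9 , - 6 ,-3, - 3,0,1] 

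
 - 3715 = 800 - 4515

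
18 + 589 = 607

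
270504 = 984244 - 713740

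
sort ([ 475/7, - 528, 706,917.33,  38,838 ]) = [- 528 , 38,  475/7,706,838, 917.33] 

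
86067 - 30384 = 55683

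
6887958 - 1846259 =5041699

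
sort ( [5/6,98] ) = [ 5/6,  98] 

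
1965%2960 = 1965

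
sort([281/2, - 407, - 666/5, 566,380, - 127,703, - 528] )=[ - 528,-407, - 666/5,-127,281/2, 380,566, 703]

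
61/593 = 61/593=0.10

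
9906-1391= 8515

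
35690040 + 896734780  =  932424820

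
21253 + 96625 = 117878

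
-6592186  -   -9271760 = 2679574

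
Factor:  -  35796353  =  -29^1*37^1*73^1*457^1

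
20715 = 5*4143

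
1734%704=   326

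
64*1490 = 95360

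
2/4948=1/2474 = 0.00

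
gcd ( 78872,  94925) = 1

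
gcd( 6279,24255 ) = 21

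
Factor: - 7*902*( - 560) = 2^5*5^1 * 7^2*11^1*41^1 = 3535840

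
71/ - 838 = - 71/838=- 0.08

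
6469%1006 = 433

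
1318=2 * 659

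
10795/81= 10795/81 = 133.27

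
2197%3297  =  2197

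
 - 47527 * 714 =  - 33934278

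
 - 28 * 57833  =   - 1619324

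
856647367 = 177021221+679626146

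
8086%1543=371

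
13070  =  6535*2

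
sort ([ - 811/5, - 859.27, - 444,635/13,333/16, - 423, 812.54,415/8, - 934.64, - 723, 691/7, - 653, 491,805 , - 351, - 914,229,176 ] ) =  [ - 934.64, - 914, - 859.27, - 723, - 653, - 444, -423, - 351, - 811/5,  333/16, 635/13, 415/8,691/7 , 176, 229, 491 , 805,812.54]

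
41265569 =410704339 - 369438770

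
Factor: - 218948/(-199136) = 431/392 = 2^ ( - 3 ) * 7^(-2 )*431^1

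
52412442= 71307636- 18895194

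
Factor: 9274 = 2^1*4637^1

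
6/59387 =6/59387 = 0.00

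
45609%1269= 1194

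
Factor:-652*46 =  - 2^3*23^1*163^1= - 29992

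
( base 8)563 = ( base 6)1415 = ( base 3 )111202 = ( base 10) 371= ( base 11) 308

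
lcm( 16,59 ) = 944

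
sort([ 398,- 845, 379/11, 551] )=[ - 845,  379/11,398,  551 ]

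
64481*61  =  3933341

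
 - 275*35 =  - 9625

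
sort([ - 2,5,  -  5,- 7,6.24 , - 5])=[ - 7, - 5, - 5, - 2,5,6.24]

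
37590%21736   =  15854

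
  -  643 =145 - 788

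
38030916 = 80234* 474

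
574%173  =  55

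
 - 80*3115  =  - 249200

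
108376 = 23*4712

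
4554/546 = 8 + 31/91 = 8.34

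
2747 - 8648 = -5901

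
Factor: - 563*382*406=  - 2^2*7^1 * 29^1* 191^1* 563^1 = - 87316796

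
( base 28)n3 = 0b1010000111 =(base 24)12n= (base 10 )647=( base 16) 287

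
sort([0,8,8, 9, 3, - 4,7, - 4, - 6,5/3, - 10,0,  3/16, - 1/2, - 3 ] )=[ - 10 , - 6, - 4, - 4, - 3, - 1/2, 0, 0, 3/16,5/3,3,7, 8,8,9] 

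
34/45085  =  34/45085 = 0.00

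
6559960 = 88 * 74545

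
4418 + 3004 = 7422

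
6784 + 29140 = 35924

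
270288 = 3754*72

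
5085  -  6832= - 1747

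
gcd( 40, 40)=40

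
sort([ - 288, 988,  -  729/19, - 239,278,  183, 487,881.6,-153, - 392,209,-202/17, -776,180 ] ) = [ - 776, - 392, - 288, - 239 ,  -  153, - 729/19, - 202/17, 180,183 , 209, 278,487, 881.6, 988 ]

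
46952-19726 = 27226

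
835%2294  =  835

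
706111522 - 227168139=478943383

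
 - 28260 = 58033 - 86293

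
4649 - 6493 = -1844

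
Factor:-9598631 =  - 7^1*137^1*10009^1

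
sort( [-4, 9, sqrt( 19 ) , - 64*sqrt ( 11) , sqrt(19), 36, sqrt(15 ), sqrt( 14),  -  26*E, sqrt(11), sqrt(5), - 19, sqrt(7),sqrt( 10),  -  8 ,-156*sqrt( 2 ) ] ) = [-156*sqrt( 2), - 64*sqrt( 11), - 26*E, - 19, - 8, - 4, sqrt(5),sqrt( 7) , sqrt( 10),sqrt( 11), sqrt( 14),sqrt(15),  sqrt(19),sqrt(19),  9,36 ] 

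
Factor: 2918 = 2^1 * 1459^1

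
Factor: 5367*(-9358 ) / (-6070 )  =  25112193/3035 = 3^1*5^ ( - 1 )*607^ ( - 1)*1789^1*4679^1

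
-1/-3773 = 1/3773 = 0.00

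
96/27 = 3 + 5/9 = 3.56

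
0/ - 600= 0/1 = - 0.00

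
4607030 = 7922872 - 3315842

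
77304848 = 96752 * 799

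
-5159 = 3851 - 9010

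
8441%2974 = 2493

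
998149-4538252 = -3540103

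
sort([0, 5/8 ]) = [0, 5/8]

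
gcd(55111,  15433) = 1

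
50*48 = 2400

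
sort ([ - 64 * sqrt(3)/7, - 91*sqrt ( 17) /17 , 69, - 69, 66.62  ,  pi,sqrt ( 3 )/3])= [ - 69, - 91*sqrt( 17)/17, - 64*sqrt( 3) /7, sqrt(3 ) /3,pi,66.62,69]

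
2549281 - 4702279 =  - 2152998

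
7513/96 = 78+25/96 = 78.26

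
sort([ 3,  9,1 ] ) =[ 1,3,9] 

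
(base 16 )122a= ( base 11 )3548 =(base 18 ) E66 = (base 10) 4650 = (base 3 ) 20101020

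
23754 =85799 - 62045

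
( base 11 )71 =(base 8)116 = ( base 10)78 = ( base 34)2A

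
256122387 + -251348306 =4774081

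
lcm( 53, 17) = 901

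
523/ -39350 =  - 523/39350 = -  0.01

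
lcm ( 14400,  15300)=244800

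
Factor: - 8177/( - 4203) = 3^(-2) * 13^1 * 17^1*37^1 * 467^( - 1 )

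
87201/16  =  87201/16 = 5450.06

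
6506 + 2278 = 8784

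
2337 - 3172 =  - 835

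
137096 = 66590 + 70506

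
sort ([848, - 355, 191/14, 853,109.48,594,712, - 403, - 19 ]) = [ - 403, - 355, - 19, 191/14,109.48,594,712, 848, 853]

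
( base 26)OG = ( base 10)640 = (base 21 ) 19a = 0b1010000000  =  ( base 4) 22000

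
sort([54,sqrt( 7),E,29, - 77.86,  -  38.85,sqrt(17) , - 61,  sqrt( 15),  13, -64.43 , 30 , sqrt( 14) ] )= [ - 77.86, - 64.43, - 61,  -  38.85,sqrt(7),E,sqrt( 14 ),sqrt (15), sqrt( 17),13 , 29, 30,54]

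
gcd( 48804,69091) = 1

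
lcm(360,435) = 10440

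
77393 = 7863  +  69530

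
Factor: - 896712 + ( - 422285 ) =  - 1318997 = - 1318997^1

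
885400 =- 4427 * ( - 200) 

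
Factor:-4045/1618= -5/2=-2^( - 1) * 5^1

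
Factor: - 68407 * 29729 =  - 2033671703 = -  7^1*31^1*67^1*137^1*1021^1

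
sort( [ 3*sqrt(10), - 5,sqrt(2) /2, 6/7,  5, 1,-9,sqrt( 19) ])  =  [  -  9 , - 5,sqrt(2)/2, 6/7,1,sqrt (19) , 5, 3*sqrt( 10)]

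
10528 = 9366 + 1162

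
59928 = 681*88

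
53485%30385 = 23100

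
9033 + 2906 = 11939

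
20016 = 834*24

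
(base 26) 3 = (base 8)3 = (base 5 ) 3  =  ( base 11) 3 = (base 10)3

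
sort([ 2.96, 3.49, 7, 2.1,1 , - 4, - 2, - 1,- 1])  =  [ - 4, -2, -1, - 1,1, 2.1, 2.96,  3.49, 7]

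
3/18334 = 3/18334  =  0.00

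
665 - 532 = 133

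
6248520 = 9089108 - 2840588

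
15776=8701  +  7075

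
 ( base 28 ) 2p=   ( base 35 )2B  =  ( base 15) 56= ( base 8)121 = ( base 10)81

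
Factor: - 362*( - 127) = 2^1*127^1*181^1 = 45974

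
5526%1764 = 234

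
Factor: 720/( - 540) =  - 2^2*3^( - 1 ) = - 4/3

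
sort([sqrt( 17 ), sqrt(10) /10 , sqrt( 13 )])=[sqrt(10)/10, sqrt(13),  sqrt( 17 ) ] 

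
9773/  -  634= -16 + 371/634  =  - 15.41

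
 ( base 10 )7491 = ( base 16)1d43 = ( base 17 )18FB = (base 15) 2346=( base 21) GKF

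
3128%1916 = 1212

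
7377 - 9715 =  - 2338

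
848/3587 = 848/3587 =0.24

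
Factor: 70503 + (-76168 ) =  - 5^1*11^1 * 103^1 = - 5665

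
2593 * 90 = 233370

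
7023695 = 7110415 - 86720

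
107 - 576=  -  469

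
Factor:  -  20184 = -2^3*3^1*29^2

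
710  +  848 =1558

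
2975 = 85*35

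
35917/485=35917/485 = 74.06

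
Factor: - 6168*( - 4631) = 2^3 * 3^1*11^1*257^1*421^1 = 28564008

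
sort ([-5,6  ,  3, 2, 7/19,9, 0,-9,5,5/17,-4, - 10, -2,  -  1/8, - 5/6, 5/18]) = [- 10, - 9, - 5, - 4, -2, - 5/6, - 1/8,0,5/18, 5/17, 7/19,2, 3,5, 6,9 ] 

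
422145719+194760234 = 616905953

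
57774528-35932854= 21841674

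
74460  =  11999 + 62461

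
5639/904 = 6 +215/904=6.24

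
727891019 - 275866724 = 452024295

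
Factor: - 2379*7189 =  -17102631 = -3^1*7^1*13^2*61^1*79^1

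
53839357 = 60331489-6492132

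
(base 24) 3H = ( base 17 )54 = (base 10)89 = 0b1011001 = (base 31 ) 2r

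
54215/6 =54215/6 =9035.83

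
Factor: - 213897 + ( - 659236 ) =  - 873133^1 = - 873133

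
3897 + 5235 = 9132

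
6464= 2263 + 4201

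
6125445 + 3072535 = 9197980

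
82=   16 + 66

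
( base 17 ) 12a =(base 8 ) 515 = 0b101001101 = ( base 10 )333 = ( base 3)110100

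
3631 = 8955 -5324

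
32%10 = 2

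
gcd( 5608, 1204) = 4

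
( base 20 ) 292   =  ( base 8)1726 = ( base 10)982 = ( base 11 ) 813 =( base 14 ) 502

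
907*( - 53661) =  - 48670527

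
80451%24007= 8430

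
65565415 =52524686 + 13040729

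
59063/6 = 9843+5/6  =  9843.83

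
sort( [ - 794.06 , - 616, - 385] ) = [-794.06, - 616 , - 385 ] 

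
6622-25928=-19306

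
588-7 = 581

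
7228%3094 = 1040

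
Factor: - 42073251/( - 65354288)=2^(  -  4)*3^1 * 11^1*71^1*17957^1*4084643^( - 1 )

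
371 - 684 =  - 313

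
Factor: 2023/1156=7/4 = 2^(-2)*7^1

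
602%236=130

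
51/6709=51/6709= 0.01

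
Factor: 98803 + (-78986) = 19817  =  7^1*19^1 * 149^1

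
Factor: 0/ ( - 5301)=0^1 = 0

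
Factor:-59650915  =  - 5^1*89^1 * 134047^1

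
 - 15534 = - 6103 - 9431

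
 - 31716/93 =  - 10572/31 = - 341.03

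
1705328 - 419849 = 1285479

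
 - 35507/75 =-35507/75 = - 473.43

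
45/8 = 5 + 5/8= 5.62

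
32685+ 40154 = 72839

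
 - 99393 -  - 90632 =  - 8761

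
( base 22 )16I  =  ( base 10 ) 634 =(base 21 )194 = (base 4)21322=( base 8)1172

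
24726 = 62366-37640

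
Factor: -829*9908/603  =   - 2^2* 3^ ( - 2 )*67^( - 1 )* 829^1*2477^1 = -8213732/603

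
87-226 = -139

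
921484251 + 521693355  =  1443177606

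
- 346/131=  - 346/131 = -2.64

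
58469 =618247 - 559778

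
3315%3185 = 130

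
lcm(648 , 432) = 1296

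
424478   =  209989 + 214489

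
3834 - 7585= - 3751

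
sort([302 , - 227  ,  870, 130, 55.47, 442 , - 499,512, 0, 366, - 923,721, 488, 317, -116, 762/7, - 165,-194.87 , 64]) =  [ - 923, - 499, - 227 ,-194.87, - 165,- 116, 0,  55.47,64,  762/7, 130, 302,317,366,442,488,512 , 721,  870]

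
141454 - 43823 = 97631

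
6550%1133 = 885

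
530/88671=530/88671=0.01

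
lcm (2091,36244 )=108732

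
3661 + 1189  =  4850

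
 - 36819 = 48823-85642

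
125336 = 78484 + 46852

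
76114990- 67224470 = 8890520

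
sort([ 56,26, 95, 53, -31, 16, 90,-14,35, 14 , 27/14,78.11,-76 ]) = [ - 76, - 31, - 14, 27/14, 14, 16, 26, 35,53,56,78.11 , 90, 95 ] 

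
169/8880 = 169/8880 = 0.02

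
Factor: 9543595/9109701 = 3^( - 2)*5^1*37^1*79^1 * 653^1*1012189^( - 1) 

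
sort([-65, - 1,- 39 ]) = [ -65, -39 ,-1]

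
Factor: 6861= 3^1 * 2287^1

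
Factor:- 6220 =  - 2^2*5^1*311^1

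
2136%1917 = 219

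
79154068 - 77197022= 1957046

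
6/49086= 1/8181 =0.00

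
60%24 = 12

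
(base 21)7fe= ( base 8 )6530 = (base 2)110101011000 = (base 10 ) 3416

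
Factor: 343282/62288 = 171641/31144  =  2^ ( - 3 )*17^( - 1 ) *229^(  -  1 )*171641^1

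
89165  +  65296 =154461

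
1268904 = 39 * 32536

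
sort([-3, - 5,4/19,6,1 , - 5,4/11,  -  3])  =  [ - 5 ,- 5,  -  3,  -  3,4/19, 4/11,1,  6]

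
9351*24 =224424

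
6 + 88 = 94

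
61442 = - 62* (-991)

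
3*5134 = 15402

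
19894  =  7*2842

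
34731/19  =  34731/19 = 1827.95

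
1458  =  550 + 908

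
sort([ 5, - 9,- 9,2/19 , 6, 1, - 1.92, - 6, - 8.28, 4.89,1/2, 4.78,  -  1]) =[ - 9 , - 9 , - 8.28,-6 , - 1.92,- 1,  2/19 , 1/2,1 , 4.78,4.89 , 5,  6 ] 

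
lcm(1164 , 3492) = 3492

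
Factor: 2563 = 11^1*233^1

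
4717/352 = 13 + 141/352 = 13.40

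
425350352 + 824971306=1250321658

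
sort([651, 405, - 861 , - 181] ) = [-861,-181, 405,651 ]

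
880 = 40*22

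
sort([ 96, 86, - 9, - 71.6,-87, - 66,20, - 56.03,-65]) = [ - 87, - 71.6, - 66, - 65, - 56.03 , - 9,20, 86,96] 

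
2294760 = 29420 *78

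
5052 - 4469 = 583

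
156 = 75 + 81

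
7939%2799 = 2341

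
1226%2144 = 1226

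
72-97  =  -25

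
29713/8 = 29713/8 = 3714.12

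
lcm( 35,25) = 175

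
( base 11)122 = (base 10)145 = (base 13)b2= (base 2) 10010001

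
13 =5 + 8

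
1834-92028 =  - 90194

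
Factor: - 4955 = - 5^1*991^1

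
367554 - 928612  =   - 561058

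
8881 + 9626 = 18507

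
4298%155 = 113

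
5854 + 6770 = 12624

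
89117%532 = 273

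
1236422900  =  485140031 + 751282869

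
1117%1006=111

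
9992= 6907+3085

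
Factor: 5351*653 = 3494203  =  653^1 * 5351^1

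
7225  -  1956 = 5269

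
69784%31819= 6146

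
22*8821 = 194062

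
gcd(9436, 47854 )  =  674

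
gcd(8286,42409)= 1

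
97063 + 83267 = 180330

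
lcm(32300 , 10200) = 193800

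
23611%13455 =10156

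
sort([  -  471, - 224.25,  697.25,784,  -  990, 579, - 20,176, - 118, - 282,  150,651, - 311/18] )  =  [ - 990, - 471,-282, - 224.25, - 118,  -  20,  -  311/18,150 , 176, 579, 651, 697.25, 784 ] 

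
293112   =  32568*9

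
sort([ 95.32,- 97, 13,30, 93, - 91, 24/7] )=[ - 97, -91,24/7, 13,30 , 93,  95.32]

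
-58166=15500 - 73666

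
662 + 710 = 1372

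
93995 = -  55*( - 1709 )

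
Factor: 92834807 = 13^1*17^1*43^1*9769^1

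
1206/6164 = 9/46  =  0.20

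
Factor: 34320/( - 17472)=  - 2^(-2 )*5^1*7^(-1)*11^1= -55/28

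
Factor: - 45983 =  - 7^1*6569^1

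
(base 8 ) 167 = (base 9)142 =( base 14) 87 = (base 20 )5j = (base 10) 119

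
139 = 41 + 98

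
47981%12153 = 11522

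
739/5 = 147+4/5= 147.80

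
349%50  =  49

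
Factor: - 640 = - 2^7*5^1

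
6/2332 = 3/1166 = 0.00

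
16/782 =8/391 = 0.02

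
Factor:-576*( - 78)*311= 2^7*3^3*13^1  *311^1 = 13972608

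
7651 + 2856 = 10507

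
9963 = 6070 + 3893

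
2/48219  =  2/48219= 0.00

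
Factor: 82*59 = 2^1*41^1*59^1 = 4838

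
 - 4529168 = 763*(  -  5936 ) 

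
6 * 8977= 53862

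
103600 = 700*148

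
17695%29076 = 17695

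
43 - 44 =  - 1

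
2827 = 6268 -3441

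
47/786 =47/786  =  0.06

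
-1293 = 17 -1310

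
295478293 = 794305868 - 498827575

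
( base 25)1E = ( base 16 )27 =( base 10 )39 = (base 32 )17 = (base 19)21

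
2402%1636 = 766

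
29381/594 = 2671/54 = 49.46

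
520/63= 8 + 16/63 = 8.25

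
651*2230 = 1451730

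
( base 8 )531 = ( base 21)G9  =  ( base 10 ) 345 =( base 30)bf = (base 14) 1A9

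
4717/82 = 57  +  43/82 =57.52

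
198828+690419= 889247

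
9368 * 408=3822144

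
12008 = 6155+5853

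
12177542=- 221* ( - 55102 )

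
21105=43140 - 22035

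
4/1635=4/1635 = 0.00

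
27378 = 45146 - 17768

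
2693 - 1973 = 720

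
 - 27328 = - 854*32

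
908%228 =224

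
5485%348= 265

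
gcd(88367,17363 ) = 97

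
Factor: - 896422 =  - 2^1*523^1*857^1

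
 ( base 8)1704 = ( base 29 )147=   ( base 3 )1022201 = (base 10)964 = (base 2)1111000100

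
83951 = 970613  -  886662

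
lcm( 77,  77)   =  77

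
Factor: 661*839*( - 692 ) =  - 2^2 *173^1*661^1*839^1= - 383768668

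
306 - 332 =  - 26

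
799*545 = 435455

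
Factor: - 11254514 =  -2^1 * 5627257^1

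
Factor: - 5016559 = - 5016559^1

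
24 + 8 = 32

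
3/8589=1/2863 = 0.00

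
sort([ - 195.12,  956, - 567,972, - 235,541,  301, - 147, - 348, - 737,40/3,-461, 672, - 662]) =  [ - 737 , - 662, - 567,-461, - 348, -235, - 195.12, - 147, 40/3,301,541,  672,956, 972]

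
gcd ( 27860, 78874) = 2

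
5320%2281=758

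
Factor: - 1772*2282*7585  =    -  2^3*5^1*7^1 * 37^1*41^1*163^1*443^1 = - 30671494840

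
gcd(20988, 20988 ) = 20988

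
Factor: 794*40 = 2^4 * 5^1 * 397^1  =  31760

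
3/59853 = 1/19951 = 0.00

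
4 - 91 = -87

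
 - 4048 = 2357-6405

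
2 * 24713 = 49426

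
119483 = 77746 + 41737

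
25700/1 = 25700 = 25700.00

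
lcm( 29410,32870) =558790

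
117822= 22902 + 94920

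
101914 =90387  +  11527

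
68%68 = 0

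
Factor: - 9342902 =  -2^1*383^1 * 12197^1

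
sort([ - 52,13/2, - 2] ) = [ - 52, - 2,13/2]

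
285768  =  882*324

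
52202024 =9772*5342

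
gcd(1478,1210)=2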